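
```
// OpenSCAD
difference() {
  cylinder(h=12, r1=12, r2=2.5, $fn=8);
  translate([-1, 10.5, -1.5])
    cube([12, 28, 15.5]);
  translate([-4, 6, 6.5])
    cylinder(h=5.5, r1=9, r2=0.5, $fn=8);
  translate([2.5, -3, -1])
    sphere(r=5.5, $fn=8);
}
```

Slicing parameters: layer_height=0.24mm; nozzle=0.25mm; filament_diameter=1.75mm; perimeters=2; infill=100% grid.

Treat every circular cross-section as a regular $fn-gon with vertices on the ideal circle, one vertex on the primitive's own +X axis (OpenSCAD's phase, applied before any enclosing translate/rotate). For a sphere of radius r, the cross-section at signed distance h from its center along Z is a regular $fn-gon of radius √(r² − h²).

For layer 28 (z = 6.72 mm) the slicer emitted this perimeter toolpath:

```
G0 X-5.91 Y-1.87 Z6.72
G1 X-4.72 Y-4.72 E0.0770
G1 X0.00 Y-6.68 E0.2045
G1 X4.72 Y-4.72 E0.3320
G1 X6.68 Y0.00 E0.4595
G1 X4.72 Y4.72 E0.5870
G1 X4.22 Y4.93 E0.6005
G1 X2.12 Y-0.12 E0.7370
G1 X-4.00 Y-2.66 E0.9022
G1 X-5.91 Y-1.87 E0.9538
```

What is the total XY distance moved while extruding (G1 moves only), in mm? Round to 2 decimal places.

38.24 mm

Sum the Euclidean lengths of each G1 segment: total = 38.24 mm.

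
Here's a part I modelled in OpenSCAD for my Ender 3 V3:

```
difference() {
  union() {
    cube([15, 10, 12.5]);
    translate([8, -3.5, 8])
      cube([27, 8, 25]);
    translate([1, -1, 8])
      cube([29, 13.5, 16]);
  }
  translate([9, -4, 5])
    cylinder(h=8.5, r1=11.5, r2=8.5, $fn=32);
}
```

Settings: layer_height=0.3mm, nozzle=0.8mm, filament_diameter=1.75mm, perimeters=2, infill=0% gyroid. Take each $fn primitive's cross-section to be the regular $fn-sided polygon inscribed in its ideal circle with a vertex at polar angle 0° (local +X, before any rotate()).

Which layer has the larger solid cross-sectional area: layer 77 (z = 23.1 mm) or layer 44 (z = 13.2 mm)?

layer 77 (z = 23.1 mm)

Layer 77 (z = 23.1): the cube is not intersected at this z (z outside [0, 12.5]); the cube at (8, -3.5) is present — its section is the full 27×8 rectangle (area 216.00 mm²); the cube at (1, -1) is present — its section is the full 29×13.5 rectangle (area 391.50 mm²); Combining (union): the regions partially overlap — summed areas 607.50 mm² minus the doubly-counted overlap 121.00 mm² gives 486.50 mm² — area = 486.50 mm²; the cone at (9, -4) is not intersected at this z (z outside [5, 13.5]); After the difference (first − rest): none of the subtracted shapes is present at this height, so the result so far is unchanged — area = 486.50 mm². So its area = 486.50 mm². Layer 44 (z = 13.2): the cube is not intersected at this z (z outside [0, 12.5]); the 27×8 cube at (8, -3.5) contributes its full rectangle (area 216.00 mm²); the 29×13.5 cube at (1, -1) contributes its full rectangle (area 391.50 mm²); Merging all regions: the regions partially overlap — summed areas 607.50 mm² minus the doubly-counted overlap 121.00 mm² gives 486.50 mm² — area = 486.50 mm²; the cone at (9, -4): at t=0.965 of its height the radius interpolates to r₁+(r₂−r₁)t = 8.606, giving a regular 32-gon of that circumradius (area = (32/2)·8.606²·sin(360°/32) = 231.18 mm²); Subtracting the remaining from the first: starting from the result so far (486.50 mm²), the cone at (9, -4) partially overlaps it — only the 88.60 mm² overlap (of its 231.18 mm²) is removed, clipping the outline — area = 397.90 mm². So its area = 397.90 mm². Layer 77 is larger (486.50 vs 397.90 mm²).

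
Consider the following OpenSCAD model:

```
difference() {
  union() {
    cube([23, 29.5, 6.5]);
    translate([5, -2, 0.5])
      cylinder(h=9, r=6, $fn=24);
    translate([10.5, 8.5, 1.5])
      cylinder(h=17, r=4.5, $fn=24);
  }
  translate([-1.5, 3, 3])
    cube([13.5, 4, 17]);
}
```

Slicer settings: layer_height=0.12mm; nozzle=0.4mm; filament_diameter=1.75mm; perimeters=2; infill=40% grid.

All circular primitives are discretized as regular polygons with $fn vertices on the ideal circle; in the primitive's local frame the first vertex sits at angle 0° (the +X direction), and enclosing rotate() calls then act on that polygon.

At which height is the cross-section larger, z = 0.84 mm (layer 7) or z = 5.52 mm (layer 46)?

Layer 7 (z = 0.84): the 23×29.5 cube contributes its full rectangle (area 678.50 mm²); the r=6 cylinder at (5, -2) contributes a regular 24-gon of circumradius 6 (area = (24/2)·6.000²·sin(360°/24) = 111.81 mm²); the cylinder at (10.5, 8.5) is absent (z outside [1.5, 18.5]); Merging all regions: the regions partially overlap — summed areas 790.31 mm² minus the doubly-counted overlap 32.06 mm² gives 758.25 mm² — area = 758.25 mm²; the cube at (-1.5, 3) does not reach this height (z outside [3, 20]); After the difference (first − rest): none of the subtracted shapes is present at this height, so that combined region is unchanged — area = 758.25 mm². So its area = 758.25 mm². Layer 46 (z = 5.52): the cube is present — its section is the full 23×29.5 rectangle (area 678.50 mm²); the cylinder at (5, -2): section is a regular 24-gon, circumradius r=6 (area = (24/2)·6.000²·sin(360°/24) = 111.81 mm²); the r=4.5 cylinder at (10.5, 8.5) gives a regular 24-gon of circumradius 4.5 (constant along its height) (area = (24/2)·4.500²·sin(360°/24) = 62.89 mm²); Merging all regions: the regions partially overlap — summed areas 853.20 mm² minus the doubly-counted overlap 94.95 mm² gives 758.25 mm² — area = 758.25 mm²; the 13.5×4 cube at (-1.5, 3) contributes its full rectangle (area 54.00 mm²); Taking the first minus the rest: starting from that combined region (758.25 mm²), the 13.5×4 cube at (-1.5, 3) partially overlaps it — only the 48.00 mm² overlap (of its 54.00 mm²) is removed, clipping the outline — area = 710.25 mm². So its area = 710.25 mm². Layer 7 is larger (758.25 vs 710.25 mm²).

layer 7 (z = 0.84 mm)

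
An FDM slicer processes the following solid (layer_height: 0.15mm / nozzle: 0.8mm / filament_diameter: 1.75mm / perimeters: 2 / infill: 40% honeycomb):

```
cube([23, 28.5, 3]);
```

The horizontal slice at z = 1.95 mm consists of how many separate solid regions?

1

At z = 1.95 mm: the cube is present — its section is the full 23×28.5 rectangle. The result has 1 disconnected region.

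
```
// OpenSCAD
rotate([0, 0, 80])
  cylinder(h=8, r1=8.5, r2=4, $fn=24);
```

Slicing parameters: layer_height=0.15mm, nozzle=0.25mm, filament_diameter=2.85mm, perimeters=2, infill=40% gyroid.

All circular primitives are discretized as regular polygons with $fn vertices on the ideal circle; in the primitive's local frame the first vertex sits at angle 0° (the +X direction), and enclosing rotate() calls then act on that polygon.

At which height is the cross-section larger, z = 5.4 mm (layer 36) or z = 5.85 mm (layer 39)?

Layer 36 (z = 5.4): the cone: at t=0.675 of its height the radius interpolates to r₁+(r₂−r₁)t = 5.463, giving a regular 24-gon of that circumradius (area = (24/2)·5.463²·sin(360°/24) = 92.67 mm²); (whole slice rotated 80° about Z — lengths, areas and connectivity unchanged). So its area = 92.67 mm². Layer 39 (z = 5.85): the cone: at t=0.731 of its height the radius interpolates to r₁+(r₂−r₁)t = 5.209, giving a regular 24-gon of that circumradius (area = (24/2)·5.209²·sin(360°/24) = 84.28 mm²); (whole slice rotated 80° about Z — lengths, areas and connectivity unchanged). So its area = 84.28 mm². Layer 36 is larger (92.67 vs 84.28 mm²).

layer 36 (z = 5.4 mm)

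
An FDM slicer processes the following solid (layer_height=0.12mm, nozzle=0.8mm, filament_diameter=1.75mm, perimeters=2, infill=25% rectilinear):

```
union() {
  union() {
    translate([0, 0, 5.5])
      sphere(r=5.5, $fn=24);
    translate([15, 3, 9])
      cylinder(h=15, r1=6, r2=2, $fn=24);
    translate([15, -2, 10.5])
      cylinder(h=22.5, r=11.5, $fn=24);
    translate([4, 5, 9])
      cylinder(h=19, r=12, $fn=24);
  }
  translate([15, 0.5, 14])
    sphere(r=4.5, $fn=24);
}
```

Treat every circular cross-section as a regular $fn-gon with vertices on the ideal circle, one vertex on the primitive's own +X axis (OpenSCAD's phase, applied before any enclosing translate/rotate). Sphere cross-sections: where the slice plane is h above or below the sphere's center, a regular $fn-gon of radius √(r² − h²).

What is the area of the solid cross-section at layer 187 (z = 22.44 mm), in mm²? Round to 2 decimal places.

717.29 mm²

At z = 22.44 mm: the sphere is not intersected at this z (|z−center|=16.940 > r=5.5); the cone at (15, 3) contributes a regular 24-gon of circumradius 2.416 (interpolated between r1=6 and r2=2 at t=0.896) (area = (24/2)·2.416²·sin(360°/24) = 18.13 mm²); the r=11.5 cylinder at (15, -2) gives a regular 24-gon of circumradius 11.5 (constant along its height) (area = (24/2)·11.500²·sin(360°/24) = 410.75 mm²); the r=12 cylinder at (4, 5) gives a regular 24-gon of circumradius 12 (constant along its height) (area = (24/2)·12.000²·sin(360°/24) = 447.24 mm²); Taking the union: the regions partially overlap — summed areas 876.11 mm² minus the doubly-counted overlap 158.83 mm² gives 717.29 mm² — area = 717.29 mm²; the sphere at (15, 0.5) is not intersected at this z (|z−center|=8.440 > r=4.5); Merging all regions: only that combined region is present, so the union is just that shape — area = 717.29 mm². Overall, the cross-section is a single solid region. Net area = 717.29 mm².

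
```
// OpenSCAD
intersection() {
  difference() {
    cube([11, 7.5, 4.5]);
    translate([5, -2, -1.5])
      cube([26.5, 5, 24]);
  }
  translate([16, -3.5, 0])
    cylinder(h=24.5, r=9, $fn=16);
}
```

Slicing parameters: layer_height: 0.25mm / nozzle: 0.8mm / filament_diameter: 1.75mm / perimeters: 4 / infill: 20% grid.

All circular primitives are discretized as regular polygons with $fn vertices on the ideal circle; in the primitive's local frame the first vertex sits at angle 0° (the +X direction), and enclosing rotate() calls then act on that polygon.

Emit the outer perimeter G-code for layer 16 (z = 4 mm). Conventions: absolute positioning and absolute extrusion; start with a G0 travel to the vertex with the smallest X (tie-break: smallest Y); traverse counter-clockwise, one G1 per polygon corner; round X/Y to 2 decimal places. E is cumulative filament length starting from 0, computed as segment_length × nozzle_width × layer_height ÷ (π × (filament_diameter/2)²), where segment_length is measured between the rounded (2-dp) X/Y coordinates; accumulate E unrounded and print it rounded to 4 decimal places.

G0 X9.84 Y3.00 Z4.00
G1 X11.00 Y3.00 E0.0965
G1 X11.00 Y3.78 E0.1613
G1 X9.84 Y3.00 E0.2775

At z = 4 mm: the 11×7.5 cube contributes its full rectangle; the cube at (5, -2) is present — its section is the full 26.5×5 rectangle; Taking the first minus the rest: starting from the 11×7.5 cube, the 26.5×5 cube at (5, -2) partially overlaps it — only the 18.00 mm² overlap (of its 132.50 mm²) is removed, clipping the outline — 1 connected region; the r=9 cylinder at (16, -3.5) gives a regular 16-gon of circumradius 9 (constant along its height); Keeping only the common overlap: the r=9 cylinder at (16, -3.5) partially overlaps that combined region; clipping to the common part keeps 0.45 mm² — 1 connected region. The outline is a single polygon with 3 vertices. Extrusion per mm of travel: 0.8 × 0.25 / (π × 0.875²) = 0.083150. Accumulating E over each segment gives final E = 0.2775.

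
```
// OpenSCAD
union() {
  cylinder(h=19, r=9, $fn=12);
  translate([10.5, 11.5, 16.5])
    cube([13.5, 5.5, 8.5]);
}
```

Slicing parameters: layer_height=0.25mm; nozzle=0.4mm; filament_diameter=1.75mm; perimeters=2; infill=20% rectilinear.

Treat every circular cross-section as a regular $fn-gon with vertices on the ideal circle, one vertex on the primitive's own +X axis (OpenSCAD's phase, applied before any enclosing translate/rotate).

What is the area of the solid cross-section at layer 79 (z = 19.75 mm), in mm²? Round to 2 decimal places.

74.25 mm²

At z = 19.75 mm: the cylinder does not reach this height (z outside [0, 19]); the 13.5×5.5 cube at (10.5, 11.5) contributes its full rectangle (area 74.25 mm²); Merging all regions: only the 13.5×5.5 cube at (10.5, 11.5) is present, so the union is just that shape — area = 74.25 mm². Overall, the cross-section is a single solid region. Net area = 74.25 mm².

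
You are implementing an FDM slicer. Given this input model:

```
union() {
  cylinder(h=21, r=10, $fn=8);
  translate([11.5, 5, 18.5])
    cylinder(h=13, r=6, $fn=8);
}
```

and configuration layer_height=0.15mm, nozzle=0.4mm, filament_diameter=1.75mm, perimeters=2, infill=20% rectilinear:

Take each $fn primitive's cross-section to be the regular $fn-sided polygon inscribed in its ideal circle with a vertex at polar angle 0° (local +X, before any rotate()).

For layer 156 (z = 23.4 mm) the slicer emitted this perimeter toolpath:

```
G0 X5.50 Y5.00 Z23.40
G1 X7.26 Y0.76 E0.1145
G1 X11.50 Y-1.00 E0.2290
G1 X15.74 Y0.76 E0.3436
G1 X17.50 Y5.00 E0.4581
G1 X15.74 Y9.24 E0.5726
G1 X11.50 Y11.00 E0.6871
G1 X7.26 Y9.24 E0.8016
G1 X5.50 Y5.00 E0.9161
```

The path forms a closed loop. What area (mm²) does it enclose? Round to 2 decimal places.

101.76 mm²

Apply the shoelace formula to the sequence of (X, Y) vertices; enclosed area = 101.76 mm².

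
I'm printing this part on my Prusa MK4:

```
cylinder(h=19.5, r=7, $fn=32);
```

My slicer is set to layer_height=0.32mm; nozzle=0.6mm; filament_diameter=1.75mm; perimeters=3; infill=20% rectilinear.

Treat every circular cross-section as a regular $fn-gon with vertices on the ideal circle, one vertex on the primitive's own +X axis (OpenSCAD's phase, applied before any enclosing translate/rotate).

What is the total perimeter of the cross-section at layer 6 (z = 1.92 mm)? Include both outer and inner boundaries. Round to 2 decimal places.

At z = 1.92 mm: the r=7 cylinder contributes a regular 32-gon of circumradius 7 (perimeter = 2·32·7.000·sin(180°/32) = 43.91 mm). Overall, the cross-section is a single solid region. Total boundary length (outer) = 43.91 mm.

43.91 mm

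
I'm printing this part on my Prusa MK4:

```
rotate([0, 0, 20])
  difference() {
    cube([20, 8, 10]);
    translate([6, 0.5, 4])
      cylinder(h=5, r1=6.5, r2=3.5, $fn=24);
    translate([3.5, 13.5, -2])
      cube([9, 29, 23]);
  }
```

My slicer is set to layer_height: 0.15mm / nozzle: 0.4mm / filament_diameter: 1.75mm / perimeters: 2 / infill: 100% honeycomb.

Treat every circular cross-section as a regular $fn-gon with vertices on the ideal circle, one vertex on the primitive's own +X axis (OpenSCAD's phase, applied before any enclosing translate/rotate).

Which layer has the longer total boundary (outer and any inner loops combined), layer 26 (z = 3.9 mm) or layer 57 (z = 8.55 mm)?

layer 57 (z = 8.55 mm)

Layer 26 (z = 3.9): the 20×8 cube contributes its full rectangle (perimeter 56.00 mm); the cone at (6, 0.5) does not reach this height (z outside [4, 9]); the cube at (3.5, 13.5) is present — its section is the full 9×29 rectangle (perimeter 76.00 mm); Taking the first minus the rest: starting from the 20×8 cube, the 9×29 cube at (3.5, 13.5) misses the remaining region (no effect) — boundary = 56.00 mm; (rotated 20° about Z; rotation is an isometry so areas/perimeters/island counts are preserved). So its perimeter = 56.00 mm. Layer 57 (z = 8.55): the cube is present — its section is the full 20×8 rectangle (perimeter 56.00 mm); the cone at (6, 0.5) (r1=6.5→r2=3.5) has section circumradius 3.770 here — a regular 24-gon (perimeter = 2·24·3.770·sin(180°/24) = 23.62 mm); the 9×29 cube at (3.5, 13.5) contributes its full rectangle (perimeter 76.00 mm); Taking the first minus the rest: starting from the 20×8 cube, the cone at (6, 0.5) partially overlaps it — only the 25.81 mm² overlap (of its 44.14 mm²) is removed, clipping the outline; the 9×29 cube at (3.5, 13.5) misses the remaining region (no effect) — boundary = 61.41 mm; (whole slice rotated 20° about Z — lengths, areas and connectivity unchanged). So its perimeter = 61.41 mm. Layer 57 is larger (61.41 vs 56.00 mm).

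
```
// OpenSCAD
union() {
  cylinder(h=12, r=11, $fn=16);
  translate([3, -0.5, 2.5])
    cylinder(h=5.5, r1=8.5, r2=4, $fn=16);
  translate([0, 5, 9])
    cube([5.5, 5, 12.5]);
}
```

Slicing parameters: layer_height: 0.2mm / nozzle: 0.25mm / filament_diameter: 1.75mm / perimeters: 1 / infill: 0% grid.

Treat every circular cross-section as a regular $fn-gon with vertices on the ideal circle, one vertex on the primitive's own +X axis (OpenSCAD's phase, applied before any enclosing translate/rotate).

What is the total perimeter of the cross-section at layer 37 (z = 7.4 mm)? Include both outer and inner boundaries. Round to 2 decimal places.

At z = 7.4 mm: the r=11 cylinder contributes a regular 16-gon of circumradius 11 (perimeter = 2·16·11.000·sin(180°/16) = 68.67 mm); the cone at (3, -0.5) contributes a regular 16-gon of circumradius 4.491 (interpolated between r1=8.5 and r2=4 at t=0.891) (perimeter = 2·16·4.491·sin(180°/16) = 28.04 mm); the cube at (0, 5) is not intersected at this z (z outside [9, 21.5]); Combining (union): the cone at (3, -0.5) lies entirely inside the r=11 cylinder, so the union is just the r=11 cylinder — boundary = 68.67 mm. Overall, the cross-section is a single solid region. Total boundary length (outer) = 68.67 mm.

68.67 mm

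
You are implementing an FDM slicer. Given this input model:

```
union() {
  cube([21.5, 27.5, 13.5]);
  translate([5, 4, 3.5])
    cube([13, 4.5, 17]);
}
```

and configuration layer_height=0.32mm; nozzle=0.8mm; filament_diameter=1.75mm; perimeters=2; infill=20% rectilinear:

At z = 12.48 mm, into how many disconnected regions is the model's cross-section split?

At z = 12.48 mm: the cube (footprint 21.5×27.5) is included at this height; the 13×4.5 cube at (5, 4) contributes its full rectangle; Taking the union: the 13×4.5 cube at (5, 4) lies entirely inside the 21.5×27.5 cube, so the union is just the 21.5×27.5 cube — 1 connected region. The result has 1 disconnected region.

1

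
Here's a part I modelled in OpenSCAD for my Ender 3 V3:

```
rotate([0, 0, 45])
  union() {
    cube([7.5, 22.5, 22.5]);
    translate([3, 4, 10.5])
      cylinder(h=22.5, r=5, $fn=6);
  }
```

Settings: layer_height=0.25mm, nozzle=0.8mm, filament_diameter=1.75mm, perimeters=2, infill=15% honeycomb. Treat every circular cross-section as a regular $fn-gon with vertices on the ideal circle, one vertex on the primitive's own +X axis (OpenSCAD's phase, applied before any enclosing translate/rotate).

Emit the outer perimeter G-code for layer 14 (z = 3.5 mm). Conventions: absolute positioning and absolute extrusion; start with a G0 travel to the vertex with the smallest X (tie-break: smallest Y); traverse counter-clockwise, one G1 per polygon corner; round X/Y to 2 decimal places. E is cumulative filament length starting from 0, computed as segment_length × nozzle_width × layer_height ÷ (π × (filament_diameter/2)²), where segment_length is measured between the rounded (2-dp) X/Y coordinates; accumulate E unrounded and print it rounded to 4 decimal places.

G0 X-15.91 Y15.91 Z3.50
G1 X0.00 Y0.00 E1.8709
G1 X5.30 Y5.30 E2.4941
G1 X-10.61 Y21.21 E4.3650
G1 X-15.91 Y15.91 E4.9883

At z = 3.5 mm: the cube is present — its section is the full 7.5×22.5 rectangle; the cylinder at (3, 4) is absent (z outside [10.5, 33]); Merging all regions: only the 7.5×22.5 cube is present, so the union is just that shape — 1 connected region; (whole slice rotated 45° about Z — lengths, areas and connectivity unchanged). The outline is a single polygon with 4 vertices. Extrusion per mm of travel: 0.8 × 0.25 / (π × 0.875²) = 0.083150. Accumulating E over each segment gives final E = 4.9883.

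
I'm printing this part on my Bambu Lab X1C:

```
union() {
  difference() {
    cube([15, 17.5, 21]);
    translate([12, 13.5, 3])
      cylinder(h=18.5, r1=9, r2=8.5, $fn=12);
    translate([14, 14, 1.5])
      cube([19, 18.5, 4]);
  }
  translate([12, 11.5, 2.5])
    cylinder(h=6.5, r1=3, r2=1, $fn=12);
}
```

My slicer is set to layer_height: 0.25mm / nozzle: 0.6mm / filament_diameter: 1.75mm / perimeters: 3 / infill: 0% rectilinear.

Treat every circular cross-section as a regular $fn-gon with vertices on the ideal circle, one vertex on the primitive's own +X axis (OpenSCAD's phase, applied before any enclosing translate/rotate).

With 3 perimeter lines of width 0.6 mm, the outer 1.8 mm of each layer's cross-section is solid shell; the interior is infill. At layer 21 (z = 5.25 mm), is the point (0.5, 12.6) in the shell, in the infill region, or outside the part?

At z = 5.25 mm: the cube is present — its section is the full 15×17.5 rectangle; the cone at (12, 13.5) contributes a regular 12-gon of circumradius 8.939 (interpolated between r1=9 and r2=8.5 at t=0.122); the cube at (14, 14) is present — its section is the full 19×18.5 rectangle; Taking the first minus the rest: starting from the 15×17.5 cube, the cone at (12, 13.5) partially overlaps it — only the 131.16 mm² overlap (of its 239.73 mm²) is removed, clipping the outline; the 19×18.5 cube at (14, 14) misses the remaining region (no effect) — 1 connected region; the cone at (12, 11.5) (r1=3→r2=1) has section circumradius 2.154 here — a regular 12-gon; Merging all regions: the 2 present regions are separate (no shared area or edge), so areas and boundary lengths simply add and each stays a separate island — 2 connected regions. Overall, the cross-section has 2 separate islands. The nearest boundary edge runs (0.00, 0.00)→(0.00, 17.50); distance from the point to it = 0.50 mm. (Shell/infill is judged within the island containing the point — the largest one.) The point is inside the cross-section, 0.50 mm from the nearest boundary — within the 1.8 mm shell band (3 × 0.6).

shell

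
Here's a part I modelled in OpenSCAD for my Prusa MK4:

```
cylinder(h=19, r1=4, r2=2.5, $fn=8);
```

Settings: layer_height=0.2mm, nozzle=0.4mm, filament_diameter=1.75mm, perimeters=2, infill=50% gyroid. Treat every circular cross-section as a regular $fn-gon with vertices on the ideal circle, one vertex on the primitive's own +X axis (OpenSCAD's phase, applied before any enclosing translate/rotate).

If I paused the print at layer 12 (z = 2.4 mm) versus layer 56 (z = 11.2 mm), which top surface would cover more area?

Layer 12 (z = 2.4): the cone (r1=4→r2=2.5) has section circumradius 3.811 here — a regular 8-gon (area = (8/2)·3.811²·sin(360°/8) = 41.07 mm²). So its area = 41.07 mm². Layer 56 (z = 11.2): the cone: at t=0.589 of its height the radius interpolates to r₁+(r₂−r₁)t = 3.116, giving a regular 8-gon of that circumradius (area = (8/2)·3.116²·sin(360°/8) = 27.46 mm²). So its area = 27.46 mm². Layer 12 is larger (41.07 vs 27.46 mm²).

layer 12 (z = 2.4 mm)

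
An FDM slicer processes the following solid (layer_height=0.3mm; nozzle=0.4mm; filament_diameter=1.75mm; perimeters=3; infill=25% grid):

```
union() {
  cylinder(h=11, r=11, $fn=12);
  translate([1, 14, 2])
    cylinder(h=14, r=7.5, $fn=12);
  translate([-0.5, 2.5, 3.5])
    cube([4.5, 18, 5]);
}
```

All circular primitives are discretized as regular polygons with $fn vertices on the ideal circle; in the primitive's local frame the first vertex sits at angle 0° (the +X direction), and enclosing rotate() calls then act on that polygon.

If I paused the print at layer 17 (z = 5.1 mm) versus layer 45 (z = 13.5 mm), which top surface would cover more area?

Layer 17 (z = 5.1): the cylinder: section is a regular 12-gon, circumradius r=11 (area = (12/2)·11.000²·sin(360°/12) = 363.00 mm²); the r=7.5 cylinder at (1, 14) contributes a regular 12-gon of circumradius 7.5 (area = (12/2)·7.500²·sin(360°/12) = 168.75 mm²); the 4.5×18 cube at (-0.5, 2.5) contributes its full rectangle (area 81.00 mm²); Combining (union): the regions partially overlap — summed areas 612.75 mm² minus the doubly-counted overlap 111.66 mm² gives 501.09 mm² — area = 501.09 mm². So its area = 501.09 mm². Layer 45 (z = 13.5): the cylinder does not reach this height (z outside [0, 11]); the cylinder at (1, 14): section is a regular 12-gon, circumradius r=7.5 (area = (12/2)·7.500²·sin(360°/12) = 168.75 mm²); the cube at (-0.5, 2.5) is absent (z outside [3.5, 8.5]); Taking the union: only the r=7.5 cylinder at (1, 14) is present, so the union is just that shape — area = 168.75 mm². So its area = 168.75 mm². Layer 17 is larger (501.09 vs 168.75 mm²).

layer 17 (z = 5.1 mm)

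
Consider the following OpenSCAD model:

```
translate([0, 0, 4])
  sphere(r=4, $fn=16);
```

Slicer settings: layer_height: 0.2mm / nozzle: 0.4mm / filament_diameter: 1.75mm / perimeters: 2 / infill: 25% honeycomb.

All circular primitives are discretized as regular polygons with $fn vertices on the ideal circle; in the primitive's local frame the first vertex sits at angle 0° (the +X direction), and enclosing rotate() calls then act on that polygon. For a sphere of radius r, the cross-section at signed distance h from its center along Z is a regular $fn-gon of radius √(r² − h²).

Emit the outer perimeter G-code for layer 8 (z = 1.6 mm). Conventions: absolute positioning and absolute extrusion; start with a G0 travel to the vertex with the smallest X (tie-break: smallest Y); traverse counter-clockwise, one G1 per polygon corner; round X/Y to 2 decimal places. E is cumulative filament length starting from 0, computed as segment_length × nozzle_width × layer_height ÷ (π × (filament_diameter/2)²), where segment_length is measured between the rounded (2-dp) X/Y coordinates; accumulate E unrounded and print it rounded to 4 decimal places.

At z = 1.6 mm: the r=4 sphere slices to a regular 16-gon of circumradius 3.200 (√(r²−h²) with h=2.4 from center). The outline is a single polygon with 16 vertices. Extrusion per mm of travel: 0.4 × 0.2 / (π × 0.875²) = 0.033260. Accumulating E over each segment gives final E = 0.6644.

G0 X-3.20 Y0.00 Z1.60
G1 X-2.96 Y-1.22 E0.0414
G1 X-2.26 Y-2.26 E0.0831
G1 X-1.22 Y-2.96 E0.1247
G1 X0.00 Y-3.20 E0.1661
G1 X1.22 Y-2.96 E0.2075
G1 X2.26 Y-2.26 E0.2492
G1 X2.96 Y-1.22 E0.2908
G1 X3.20 Y0.00 E0.3322
G1 X2.96 Y1.22 E0.3736
G1 X2.26 Y2.26 E0.4153
G1 X1.22 Y2.96 E0.4570
G1 X0.00 Y3.20 E0.4983
G1 X-1.22 Y2.96 E0.5397
G1 X-2.26 Y2.26 E0.5814
G1 X-2.96 Y1.22 E0.6231
G1 X-3.20 Y0.00 E0.6644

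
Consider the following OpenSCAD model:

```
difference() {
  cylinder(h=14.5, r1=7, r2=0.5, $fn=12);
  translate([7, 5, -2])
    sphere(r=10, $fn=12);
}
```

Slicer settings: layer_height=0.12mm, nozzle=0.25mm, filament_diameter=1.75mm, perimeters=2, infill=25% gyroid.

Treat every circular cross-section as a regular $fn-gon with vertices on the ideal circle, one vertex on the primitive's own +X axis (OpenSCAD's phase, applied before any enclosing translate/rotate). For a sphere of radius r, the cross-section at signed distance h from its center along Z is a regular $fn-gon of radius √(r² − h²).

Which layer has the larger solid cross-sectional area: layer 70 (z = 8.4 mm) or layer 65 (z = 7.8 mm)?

Layer 70 (z = 8.4): the cone contributes a regular 12-gon of circumradius 3.234 (interpolated between r1=7 and r2=0.5 at t=0.579) (area = (12/2)·3.234²·sin(360°/12) = 31.39 mm²); the sphere at (7, 5) does not reach this height (|z−center|=10.400 > r=10); Subtracting the remaining from the first: none of the subtracted shapes is present at this height, so the cone is unchanged — area = 31.39 mm². So its area = 31.39 mm². Layer 65 (z = 7.8): the cone (r1=7→r2=0.5) has section circumradius 3.503 here — a regular 12-gon (area = (12/2)·3.503²·sin(360°/12) = 36.82 mm²); the r=10 sphere at (7, 5) slices to a regular 12-gon of circumradius 1.990 (√(r²−h²) with h=9.8 from center) (area = (12/2)·1.990²·sin(360°/12) = 11.88 mm²); After the difference (first − rest): starting from the cone (36.82 mm²), the r=10 sphere at (7, 5) misses the remaining region (no effect) — area = 36.82 mm². So its area = 36.82 mm². Layer 65 is larger (36.82 vs 31.39 mm²).

layer 65 (z = 7.8 mm)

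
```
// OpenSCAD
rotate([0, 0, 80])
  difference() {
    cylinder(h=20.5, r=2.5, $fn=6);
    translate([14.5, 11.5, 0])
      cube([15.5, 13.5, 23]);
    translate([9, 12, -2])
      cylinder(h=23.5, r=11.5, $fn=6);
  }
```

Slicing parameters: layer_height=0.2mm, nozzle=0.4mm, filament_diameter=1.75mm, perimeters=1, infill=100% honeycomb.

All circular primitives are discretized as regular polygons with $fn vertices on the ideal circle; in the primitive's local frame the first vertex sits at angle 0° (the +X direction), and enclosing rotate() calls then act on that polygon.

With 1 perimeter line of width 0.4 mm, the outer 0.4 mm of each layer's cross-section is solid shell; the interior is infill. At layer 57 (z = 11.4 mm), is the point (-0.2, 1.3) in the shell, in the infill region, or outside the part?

infill

At z = 11.4 mm: the r=2.5 cylinder gives a regular 6-gon of circumradius 2.5 (constant along its height); the cube at (14.5, 11.5) is present — its section is the full 15.5×13.5 rectangle; the cylinder at (9, 12): section is a regular 6-gon, circumradius r=11.5; Subtracting the remaining from the first: starting from the r=2.5 cylinder, the 15.5×13.5 cube at (14.5, 11.5) misses the remaining region (no effect); the r=11.5 cylinder at (9, 12) misses the remaining region (no effect) — 1 connected region; (whole slice rotated 80° about Z — lengths, areas and connectivity unchanged). Overall, the cross-section is a single solid region. Undo the 80° rotation: the query point maps to (1.246, 0.423) in the un-rotated model frame. The nearest boundary edge runs (1.25, 2.17)→(2.50, 0.00); distance from the point to it = 0.88 mm. The point is inside the cross-section and 0.88 mm from the nearest boundary — more than the 0.4 mm shell width (1 × 0.4), so it's in the infill interior.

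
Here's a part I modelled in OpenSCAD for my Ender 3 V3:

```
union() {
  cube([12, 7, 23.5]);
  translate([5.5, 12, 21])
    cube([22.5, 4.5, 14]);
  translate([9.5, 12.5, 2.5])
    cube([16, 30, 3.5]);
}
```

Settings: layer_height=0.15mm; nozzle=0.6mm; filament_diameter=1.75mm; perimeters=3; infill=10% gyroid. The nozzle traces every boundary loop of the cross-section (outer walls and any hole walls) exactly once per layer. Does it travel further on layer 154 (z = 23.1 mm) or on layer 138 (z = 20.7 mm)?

layer 154 (z = 23.1 mm)

Layer 154 (z = 23.1): the cube (footprint 12×7) is included at this height (perimeter 38.00 mm); the cube at (5.5, 12) (footprint 22.5×4.5) is included at this height (perimeter 54.00 mm); the cube at (9.5, 12.5) is not intersected at this z (z outside [2.5, 6]); Combining (union): the 2 present regions are separate (no shared area or edge), so areas and boundary lengths simply add and each stays a separate island — boundary = 92.00 mm. So its perimeter = 92.00 mm. Layer 138 (z = 20.7): the cube (footprint 12×7) is included at this height (perimeter 38.00 mm); the cube at (5.5, 12) does not reach this height (z outside [21, 35]); the cube at (9.5, 12.5) is absent (z outside [2.5, 6]); Combining (union): only the 12×7 cube is present, so the union is just that shape — boundary = 38.00 mm. So its perimeter = 38.00 mm. Layer 154 is larger (92.00 vs 38.00 mm).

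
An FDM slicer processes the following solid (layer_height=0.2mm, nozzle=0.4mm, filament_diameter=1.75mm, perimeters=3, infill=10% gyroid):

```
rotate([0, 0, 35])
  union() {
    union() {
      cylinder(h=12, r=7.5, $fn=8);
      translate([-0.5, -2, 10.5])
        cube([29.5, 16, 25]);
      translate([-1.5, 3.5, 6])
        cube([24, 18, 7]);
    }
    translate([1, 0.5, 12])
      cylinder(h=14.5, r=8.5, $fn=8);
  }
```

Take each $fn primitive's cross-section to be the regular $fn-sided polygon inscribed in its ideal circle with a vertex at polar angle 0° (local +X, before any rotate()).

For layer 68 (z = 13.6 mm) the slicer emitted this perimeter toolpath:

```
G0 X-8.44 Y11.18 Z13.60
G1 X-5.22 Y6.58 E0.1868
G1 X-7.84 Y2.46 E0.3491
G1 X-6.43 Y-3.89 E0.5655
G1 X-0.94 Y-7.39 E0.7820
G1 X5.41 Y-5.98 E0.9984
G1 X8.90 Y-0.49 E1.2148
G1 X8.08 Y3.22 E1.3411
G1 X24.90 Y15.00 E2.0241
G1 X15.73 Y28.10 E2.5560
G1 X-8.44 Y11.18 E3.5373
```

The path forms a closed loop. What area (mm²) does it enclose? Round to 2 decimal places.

589.16 mm²

Apply the shoelace formula to the sequence of (X, Y) vertices; enclosed area = 589.16 mm².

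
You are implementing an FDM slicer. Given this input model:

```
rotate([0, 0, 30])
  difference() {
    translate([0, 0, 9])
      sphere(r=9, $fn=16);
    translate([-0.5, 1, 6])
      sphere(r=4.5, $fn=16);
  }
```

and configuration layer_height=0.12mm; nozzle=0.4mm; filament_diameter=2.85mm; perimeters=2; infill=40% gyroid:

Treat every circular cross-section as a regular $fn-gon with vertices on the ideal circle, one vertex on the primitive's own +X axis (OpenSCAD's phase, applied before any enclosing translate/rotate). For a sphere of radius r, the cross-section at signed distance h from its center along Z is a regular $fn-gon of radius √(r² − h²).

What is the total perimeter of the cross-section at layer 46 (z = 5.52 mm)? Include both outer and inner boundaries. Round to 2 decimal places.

At z = 5.52 mm: the sphere: section is a regular 16-gon, circumradius = √(r²−h²) = √(9²−3.48²) = 8.300 (perimeter = 2·16·8.300·sin(180°/16) = 51.82 mm); the sphere at (-0.5, 1): section is a regular 16-gon, circumradius = √(r²−h²) = √(4.5²−0.48²) = 4.474 (perimeter = 2·16·4.474·sin(180°/16) = 27.93 mm); Subtracting the remaining from the first: starting from the r=9 sphere, the r=4.5 sphere at (-0.5, 1) lies wholly inside it (removes its full 61.29 mm² and its 27.93 mm outline becomes a hole wall) — boundary (outer + 1 inner loop) = 79.75 mm; (whole slice rotated 30° about Z — lengths, areas and connectivity unchanged). Overall, the cross-section is one region with 1 hole. Total boundary length (outer + inner) = 79.75 mm.

79.75 mm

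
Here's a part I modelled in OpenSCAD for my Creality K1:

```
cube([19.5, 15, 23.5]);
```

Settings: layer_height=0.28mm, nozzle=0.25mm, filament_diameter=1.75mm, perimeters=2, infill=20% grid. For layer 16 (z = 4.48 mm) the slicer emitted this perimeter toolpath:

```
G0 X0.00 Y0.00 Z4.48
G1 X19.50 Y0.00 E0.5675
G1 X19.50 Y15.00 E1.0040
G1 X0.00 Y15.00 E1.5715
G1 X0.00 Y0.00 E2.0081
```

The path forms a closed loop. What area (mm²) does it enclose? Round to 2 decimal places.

292.50 mm²

Apply the shoelace formula to the sequence of (X, Y) vertices; enclosed area = 292.50 mm².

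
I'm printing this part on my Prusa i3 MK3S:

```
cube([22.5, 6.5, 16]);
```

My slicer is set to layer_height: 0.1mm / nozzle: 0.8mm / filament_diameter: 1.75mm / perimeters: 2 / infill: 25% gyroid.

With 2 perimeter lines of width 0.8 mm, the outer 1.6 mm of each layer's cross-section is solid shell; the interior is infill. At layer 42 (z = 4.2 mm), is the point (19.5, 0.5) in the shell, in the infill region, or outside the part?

At z = 4.2 mm: the 22.5×6.5 cube contributes its full rectangle. Overall, the cross-section is a single solid region. The nearest boundary edge runs (0.00, 0.00)→(22.50, 0.00); distance from the point to it = 0.50 mm. The point is inside the cross-section, 0.50 mm from the nearest boundary — within the 1.6 mm shell band (2 × 0.8).

shell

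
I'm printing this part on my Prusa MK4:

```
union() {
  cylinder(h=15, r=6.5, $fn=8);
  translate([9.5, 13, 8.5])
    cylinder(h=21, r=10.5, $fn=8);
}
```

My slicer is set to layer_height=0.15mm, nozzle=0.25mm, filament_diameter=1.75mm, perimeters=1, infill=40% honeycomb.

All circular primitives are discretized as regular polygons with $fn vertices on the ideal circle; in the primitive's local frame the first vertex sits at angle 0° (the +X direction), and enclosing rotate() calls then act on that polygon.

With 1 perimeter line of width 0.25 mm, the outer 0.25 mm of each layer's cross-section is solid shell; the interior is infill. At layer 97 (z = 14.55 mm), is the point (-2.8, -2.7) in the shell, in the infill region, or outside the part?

infill

At z = 14.55 mm: the r=6.5 cylinder contributes a regular 8-gon of circumradius 6.5; the cylinder at (9.5, 13): section is a regular 8-gon, circumradius r=10.5; Merging all regions: the regions partially overlap (shared area 0.17 mm²), so overlapping operands fuse into one piece — 1 connected region. Overall, the cross-section is a single solid region. The nearest boundary edge runs (-4.60, -4.60)→(-6.50, 0.00); distance from the point to it = 2.39 mm. The point is inside the cross-section and 2.39 mm from the nearest boundary — more than the 0.25 mm shell width (1 × 0.25), so it's in the infill interior.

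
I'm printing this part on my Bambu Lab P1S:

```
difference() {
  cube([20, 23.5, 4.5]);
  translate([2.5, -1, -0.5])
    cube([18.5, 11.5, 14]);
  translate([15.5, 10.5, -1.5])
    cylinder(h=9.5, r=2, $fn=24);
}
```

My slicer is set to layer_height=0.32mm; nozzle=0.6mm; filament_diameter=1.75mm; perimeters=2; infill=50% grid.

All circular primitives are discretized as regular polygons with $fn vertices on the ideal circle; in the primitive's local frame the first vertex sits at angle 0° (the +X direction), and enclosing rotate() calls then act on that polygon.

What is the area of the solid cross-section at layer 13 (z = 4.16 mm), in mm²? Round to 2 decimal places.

At z = 4.16 mm: the cube is present — its section is the full 20×23.5 rectangle (area 470.00 mm²); the cube at (2.5, -1) (footprint 18.5×11.5) is included at this height (area 212.75 mm²); the r=2 cylinder at (15.5, 10.5) gives a regular 24-gon of circumradius 2 (constant along its height) (area = (24/2)·2.000²·sin(360°/24) = 12.42 mm²); After the difference (first − rest): starting from the 20×23.5 cube (470.00 mm²), the 18.5×11.5 cube at (2.5, -1) partially overlaps it — only the 183.75 mm² overlap (of its 212.75 mm²) is removed, clipping the outline; the r=2 cylinder at (15.5, 10.5) partially overlaps it — only the 6.21 mm² overlap (of its 12.42 mm²) is removed, clipping the outline — area = 280.04 mm². Overall, the cross-section is a single solid region. Net area = 280.04 mm².

280.04 mm²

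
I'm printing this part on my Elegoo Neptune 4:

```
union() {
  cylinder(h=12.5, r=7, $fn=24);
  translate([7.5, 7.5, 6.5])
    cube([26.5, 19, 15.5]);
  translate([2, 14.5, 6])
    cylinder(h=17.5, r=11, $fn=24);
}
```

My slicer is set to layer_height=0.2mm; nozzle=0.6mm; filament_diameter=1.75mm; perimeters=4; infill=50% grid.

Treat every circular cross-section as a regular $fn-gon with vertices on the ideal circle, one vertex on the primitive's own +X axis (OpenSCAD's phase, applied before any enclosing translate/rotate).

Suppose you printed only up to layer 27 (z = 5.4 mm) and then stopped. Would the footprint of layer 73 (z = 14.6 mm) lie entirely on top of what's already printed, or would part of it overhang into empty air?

part overhangs

Compare the two slices. At z = 5.4: the cylinder: section is a regular 24-gon, circumradius r=7 (area = (24/2)·7.000²·sin(360°/24) = 152.19 mm²); the cube at (7.5, 7.5) is absent (z outside [6.5, 22]); the cylinder at (2, 14.5) does not reach this height (z outside [6, 23.5]); Combining (union): only the r=7 cylinder is present, so the union is just that shape — area = 152.19 mm². At z = 14.6: the cylinder does not reach this height (z outside [0, 12.5]); the cube at (7.5, 7.5) (footprint 26.5×19) is included at this height (area 503.50 mm²); the cylinder at (2, 14.5): section is a regular 24-gon, circumradius r=11 (area = (24/2)·11.000²·sin(360°/24) = 375.81 mm²); Taking the union: the regions partially overlap — summed areas 879.31 mm² minus the doubly-counted overlap 68.88 mm² gives 810.43 mm² — area = 810.43 mm². Checking containment: at z = 14.6 the cross-section extends beyond the z = 5.4 cross-section by about 788.30 mm².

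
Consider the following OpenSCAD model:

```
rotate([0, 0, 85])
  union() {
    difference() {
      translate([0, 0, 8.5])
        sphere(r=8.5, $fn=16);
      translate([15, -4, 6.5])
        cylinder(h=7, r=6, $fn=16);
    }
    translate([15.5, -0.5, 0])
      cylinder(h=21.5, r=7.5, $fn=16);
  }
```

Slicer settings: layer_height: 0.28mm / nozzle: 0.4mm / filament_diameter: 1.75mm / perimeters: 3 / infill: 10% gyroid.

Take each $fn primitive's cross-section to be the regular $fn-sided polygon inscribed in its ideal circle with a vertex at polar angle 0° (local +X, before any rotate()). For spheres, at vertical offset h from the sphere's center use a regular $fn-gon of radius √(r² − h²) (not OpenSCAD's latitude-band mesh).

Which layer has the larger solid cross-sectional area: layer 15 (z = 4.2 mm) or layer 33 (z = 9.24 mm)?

layer 33 (z = 9.24 mm)

Layer 15 (z = 4.2): the r=8.5 sphere contributes a regular 16-gon of circumradius √(8.5²−4.3²) = 7.332 (area = (16/2)·7.332²·sin(360°/16) = 164.58 mm²); the cylinder at (15, -4) does not reach this height (z outside [6.5, 13.5]); Taking the first minus the rest: none of the subtracted shapes is present at this height, so the r=8.5 sphere is unchanged — area = 164.58 mm²; the cylinder at (15.5, -0.5): section is a regular 16-gon, circumradius r=7.5 (area = (16/2)·7.500²·sin(360°/16) = 172.21 mm²); Taking the union: the 2 present regions are separate (no shared area or edge), so areas and boundary lengths simply add and each stays a separate island — area = 336.79 mm²; (whole slice rotated 85° about Z — lengths, areas and connectivity unchanged). So its area = 336.79 mm². Layer 33 (z = 9.24): the r=8.5 sphere slices to a regular 16-gon of circumradius 8.468 (√(r²−h²) with h=0.74 from center) (area = (16/2)·8.468²·sin(360°/16) = 219.51 mm²); the cylinder at (15, -4): section is a regular 16-gon, circumradius r=6 (area = (16/2)·6.000²·sin(360°/16) = 110.21 mm²); Taking the first minus the rest: starting from the r=8.5 sphere (219.51 mm²), the r=6 cylinder at (15, -4) misses the remaining region (no effect) — area = 219.51 mm²; the r=7.5 cylinder at (15.5, -0.5) contributes a regular 16-gon of circumradius 7.5 (area = (16/2)·7.500²·sin(360°/16) = 172.21 mm²); Combining (union): the regions partially overlap — summed areas 391.72 mm² minus the doubly-counted overlap 0.53 mm² gives 391.20 mm² — area = 391.20 mm²; (rotated 85° about Z; rotation is an isometry so areas/perimeters/island counts are preserved). So its area = 391.20 mm². Layer 33 is larger (391.20 vs 336.79 mm²).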